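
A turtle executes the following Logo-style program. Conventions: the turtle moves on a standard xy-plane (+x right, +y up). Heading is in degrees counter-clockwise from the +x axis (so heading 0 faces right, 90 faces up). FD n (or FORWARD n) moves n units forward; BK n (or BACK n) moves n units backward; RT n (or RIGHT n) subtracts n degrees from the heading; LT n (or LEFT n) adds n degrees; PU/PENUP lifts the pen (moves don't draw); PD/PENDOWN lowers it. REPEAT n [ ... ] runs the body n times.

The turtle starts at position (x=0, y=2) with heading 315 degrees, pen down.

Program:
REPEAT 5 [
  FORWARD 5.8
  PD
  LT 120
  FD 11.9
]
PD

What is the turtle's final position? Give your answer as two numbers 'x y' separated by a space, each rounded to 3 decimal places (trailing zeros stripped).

Answer: -2.812 11.916

Derivation:
Executing turtle program step by step:
Start: pos=(0,2), heading=315, pen down
REPEAT 5 [
  -- iteration 1/5 --
  FD 5.8: (0,2) -> (4.101,-2.101) [heading=315, draw]
  PD: pen down
  LT 120: heading 315 -> 75
  FD 11.9: (4.101,-2.101) -> (7.181,9.393) [heading=75, draw]
  -- iteration 2/5 --
  FD 5.8: (7.181,9.393) -> (8.682,14.996) [heading=75, draw]
  PD: pen down
  LT 120: heading 75 -> 195
  FD 11.9: (8.682,14.996) -> (-2.812,11.916) [heading=195, draw]
  -- iteration 3/5 --
  FD 5.8: (-2.812,11.916) -> (-8.415,10.415) [heading=195, draw]
  PD: pen down
  LT 120: heading 195 -> 315
  FD 11.9: (-8.415,10.415) -> (0,2) [heading=315, draw]
  -- iteration 4/5 --
  FD 5.8: (0,2) -> (4.101,-2.101) [heading=315, draw]
  PD: pen down
  LT 120: heading 315 -> 75
  FD 11.9: (4.101,-2.101) -> (7.181,9.393) [heading=75, draw]
  -- iteration 5/5 --
  FD 5.8: (7.181,9.393) -> (8.682,14.996) [heading=75, draw]
  PD: pen down
  LT 120: heading 75 -> 195
  FD 11.9: (8.682,14.996) -> (-2.812,11.916) [heading=195, draw]
]
PD: pen down
Final: pos=(-2.812,11.916), heading=195, 10 segment(s) drawn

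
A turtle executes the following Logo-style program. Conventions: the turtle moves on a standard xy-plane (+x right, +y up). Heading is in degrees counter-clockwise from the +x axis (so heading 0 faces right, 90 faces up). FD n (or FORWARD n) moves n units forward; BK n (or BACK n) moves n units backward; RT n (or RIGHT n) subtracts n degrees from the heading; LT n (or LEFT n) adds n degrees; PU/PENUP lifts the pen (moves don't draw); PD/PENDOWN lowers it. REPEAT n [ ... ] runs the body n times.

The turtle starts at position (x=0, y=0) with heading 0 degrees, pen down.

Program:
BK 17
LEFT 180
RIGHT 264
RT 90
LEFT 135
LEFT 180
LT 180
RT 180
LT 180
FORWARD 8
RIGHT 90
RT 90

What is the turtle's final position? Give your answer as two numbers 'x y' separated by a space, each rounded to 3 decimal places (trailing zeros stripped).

Executing turtle program step by step:
Start: pos=(0,0), heading=0, pen down
BK 17: (0,0) -> (-17,0) [heading=0, draw]
LT 180: heading 0 -> 180
RT 264: heading 180 -> 276
RT 90: heading 276 -> 186
LT 135: heading 186 -> 321
LT 180: heading 321 -> 141
LT 180: heading 141 -> 321
RT 180: heading 321 -> 141
LT 180: heading 141 -> 321
FD 8: (-17,0) -> (-10.783,-5.035) [heading=321, draw]
RT 90: heading 321 -> 231
RT 90: heading 231 -> 141
Final: pos=(-10.783,-5.035), heading=141, 2 segment(s) drawn

Answer: -10.783 -5.035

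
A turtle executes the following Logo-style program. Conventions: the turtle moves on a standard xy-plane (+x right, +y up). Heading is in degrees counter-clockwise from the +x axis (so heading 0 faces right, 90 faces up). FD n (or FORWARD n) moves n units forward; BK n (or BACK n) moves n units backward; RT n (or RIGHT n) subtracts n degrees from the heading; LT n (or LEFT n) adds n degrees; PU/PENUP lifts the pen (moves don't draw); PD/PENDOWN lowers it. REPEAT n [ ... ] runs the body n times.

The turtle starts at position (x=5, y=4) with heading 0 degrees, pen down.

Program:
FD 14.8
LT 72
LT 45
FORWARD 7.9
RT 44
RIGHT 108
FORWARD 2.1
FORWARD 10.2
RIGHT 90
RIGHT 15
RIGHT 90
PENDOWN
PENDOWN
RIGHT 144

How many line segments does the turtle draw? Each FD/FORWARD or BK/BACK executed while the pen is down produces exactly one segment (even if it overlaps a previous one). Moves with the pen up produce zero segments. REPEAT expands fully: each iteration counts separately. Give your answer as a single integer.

Executing turtle program step by step:
Start: pos=(5,4), heading=0, pen down
FD 14.8: (5,4) -> (19.8,4) [heading=0, draw]
LT 72: heading 0 -> 72
LT 45: heading 72 -> 117
FD 7.9: (19.8,4) -> (16.213,11.039) [heading=117, draw]
RT 44: heading 117 -> 73
RT 108: heading 73 -> 325
FD 2.1: (16.213,11.039) -> (17.934,9.834) [heading=325, draw]
FD 10.2: (17.934,9.834) -> (26.289,3.984) [heading=325, draw]
RT 90: heading 325 -> 235
RT 15: heading 235 -> 220
RT 90: heading 220 -> 130
PD: pen down
PD: pen down
RT 144: heading 130 -> 346
Final: pos=(26.289,3.984), heading=346, 4 segment(s) drawn
Segments drawn: 4

Answer: 4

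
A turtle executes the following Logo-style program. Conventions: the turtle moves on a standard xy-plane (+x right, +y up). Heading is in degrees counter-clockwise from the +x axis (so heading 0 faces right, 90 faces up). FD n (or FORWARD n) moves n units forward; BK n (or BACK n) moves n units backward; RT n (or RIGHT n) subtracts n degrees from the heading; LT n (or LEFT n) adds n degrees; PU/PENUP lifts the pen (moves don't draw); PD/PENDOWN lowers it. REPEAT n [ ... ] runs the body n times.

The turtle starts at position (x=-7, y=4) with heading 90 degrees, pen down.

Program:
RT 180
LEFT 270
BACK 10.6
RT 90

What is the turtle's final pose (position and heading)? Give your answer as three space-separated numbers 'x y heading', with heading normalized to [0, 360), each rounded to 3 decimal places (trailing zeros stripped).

Executing turtle program step by step:
Start: pos=(-7,4), heading=90, pen down
RT 180: heading 90 -> 270
LT 270: heading 270 -> 180
BK 10.6: (-7,4) -> (3.6,4) [heading=180, draw]
RT 90: heading 180 -> 90
Final: pos=(3.6,4), heading=90, 1 segment(s) drawn

Answer: 3.6 4 90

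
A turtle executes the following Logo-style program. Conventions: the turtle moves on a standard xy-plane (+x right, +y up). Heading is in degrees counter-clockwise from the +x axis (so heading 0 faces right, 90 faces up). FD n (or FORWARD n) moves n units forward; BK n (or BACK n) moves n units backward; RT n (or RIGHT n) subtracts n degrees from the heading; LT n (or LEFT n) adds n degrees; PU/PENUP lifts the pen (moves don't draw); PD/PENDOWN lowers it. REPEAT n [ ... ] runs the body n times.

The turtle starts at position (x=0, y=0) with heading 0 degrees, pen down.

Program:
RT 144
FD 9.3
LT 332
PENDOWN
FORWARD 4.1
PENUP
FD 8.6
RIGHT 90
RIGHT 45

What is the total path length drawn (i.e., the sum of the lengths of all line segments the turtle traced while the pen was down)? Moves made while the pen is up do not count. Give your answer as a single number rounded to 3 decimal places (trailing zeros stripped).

Executing turtle program step by step:
Start: pos=(0,0), heading=0, pen down
RT 144: heading 0 -> 216
FD 9.3: (0,0) -> (-7.524,-5.466) [heading=216, draw]
LT 332: heading 216 -> 188
PD: pen down
FD 4.1: (-7.524,-5.466) -> (-11.584,-6.037) [heading=188, draw]
PU: pen up
FD 8.6: (-11.584,-6.037) -> (-20.1,-7.234) [heading=188, move]
RT 90: heading 188 -> 98
RT 45: heading 98 -> 53
Final: pos=(-20.1,-7.234), heading=53, 2 segment(s) drawn

Segment lengths:
  seg 1: (0,0) -> (-7.524,-5.466), length = 9.3
  seg 2: (-7.524,-5.466) -> (-11.584,-6.037), length = 4.1
Total = 13.4

Answer: 13.4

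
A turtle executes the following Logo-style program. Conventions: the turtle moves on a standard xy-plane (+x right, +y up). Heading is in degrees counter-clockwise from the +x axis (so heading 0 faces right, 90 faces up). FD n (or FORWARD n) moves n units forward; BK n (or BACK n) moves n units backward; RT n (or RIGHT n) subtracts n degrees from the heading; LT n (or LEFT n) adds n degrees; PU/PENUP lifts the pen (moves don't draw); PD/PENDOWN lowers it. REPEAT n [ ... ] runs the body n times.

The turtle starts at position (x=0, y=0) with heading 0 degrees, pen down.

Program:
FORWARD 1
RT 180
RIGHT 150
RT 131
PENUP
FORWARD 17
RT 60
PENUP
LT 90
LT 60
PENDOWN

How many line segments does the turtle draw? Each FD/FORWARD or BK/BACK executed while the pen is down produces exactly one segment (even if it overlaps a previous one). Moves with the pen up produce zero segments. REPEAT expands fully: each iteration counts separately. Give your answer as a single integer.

Executing turtle program step by step:
Start: pos=(0,0), heading=0, pen down
FD 1: (0,0) -> (1,0) [heading=0, draw]
RT 180: heading 0 -> 180
RT 150: heading 180 -> 30
RT 131: heading 30 -> 259
PU: pen up
FD 17: (1,0) -> (-2.244,-16.688) [heading=259, move]
RT 60: heading 259 -> 199
PU: pen up
LT 90: heading 199 -> 289
LT 60: heading 289 -> 349
PD: pen down
Final: pos=(-2.244,-16.688), heading=349, 1 segment(s) drawn
Segments drawn: 1

Answer: 1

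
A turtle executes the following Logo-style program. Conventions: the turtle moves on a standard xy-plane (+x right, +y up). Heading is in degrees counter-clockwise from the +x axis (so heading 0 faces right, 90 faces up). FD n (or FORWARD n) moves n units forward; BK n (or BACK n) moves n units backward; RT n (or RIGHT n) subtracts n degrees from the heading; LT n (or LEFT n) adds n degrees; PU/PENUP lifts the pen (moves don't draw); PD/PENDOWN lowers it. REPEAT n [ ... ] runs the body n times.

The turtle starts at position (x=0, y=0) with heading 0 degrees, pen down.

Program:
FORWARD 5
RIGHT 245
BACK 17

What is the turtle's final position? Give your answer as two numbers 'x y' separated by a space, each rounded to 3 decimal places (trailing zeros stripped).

Answer: 12.185 -15.407

Derivation:
Executing turtle program step by step:
Start: pos=(0,0), heading=0, pen down
FD 5: (0,0) -> (5,0) [heading=0, draw]
RT 245: heading 0 -> 115
BK 17: (5,0) -> (12.185,-15.407) [heading=115, draw]
Final: pos=(12.185,-15.407), heading=115, 2 segment(s) drawn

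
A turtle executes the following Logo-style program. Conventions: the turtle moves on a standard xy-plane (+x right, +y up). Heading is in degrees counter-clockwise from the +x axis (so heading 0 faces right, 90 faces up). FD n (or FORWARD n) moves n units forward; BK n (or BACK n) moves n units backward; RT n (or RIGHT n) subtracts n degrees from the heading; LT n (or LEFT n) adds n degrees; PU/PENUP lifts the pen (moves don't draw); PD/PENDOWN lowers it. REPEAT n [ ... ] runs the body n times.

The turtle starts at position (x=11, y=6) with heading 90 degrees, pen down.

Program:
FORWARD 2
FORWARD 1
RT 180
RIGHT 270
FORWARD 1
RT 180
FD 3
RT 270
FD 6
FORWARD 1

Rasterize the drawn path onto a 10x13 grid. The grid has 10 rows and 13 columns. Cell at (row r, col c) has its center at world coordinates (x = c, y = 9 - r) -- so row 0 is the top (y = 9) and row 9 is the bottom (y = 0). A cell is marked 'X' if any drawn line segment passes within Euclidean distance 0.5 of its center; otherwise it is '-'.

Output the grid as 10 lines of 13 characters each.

Segment 0: (11,6) -> (11,8)
Segment 1: (11,8) -> (11,9)
Segment 2: (11,9) -> (12,9)
Segment 3: (12,9) -> (9,9)
Segment 4: (9,9) -> (9,3)
Segment 5: (9,3) -> (9,2)

Answer: ---------XXXX
---------X-X-
---------X-X-
---------X-X-
---------X---
---------X---
---------X---
---------X---
-------------
-------------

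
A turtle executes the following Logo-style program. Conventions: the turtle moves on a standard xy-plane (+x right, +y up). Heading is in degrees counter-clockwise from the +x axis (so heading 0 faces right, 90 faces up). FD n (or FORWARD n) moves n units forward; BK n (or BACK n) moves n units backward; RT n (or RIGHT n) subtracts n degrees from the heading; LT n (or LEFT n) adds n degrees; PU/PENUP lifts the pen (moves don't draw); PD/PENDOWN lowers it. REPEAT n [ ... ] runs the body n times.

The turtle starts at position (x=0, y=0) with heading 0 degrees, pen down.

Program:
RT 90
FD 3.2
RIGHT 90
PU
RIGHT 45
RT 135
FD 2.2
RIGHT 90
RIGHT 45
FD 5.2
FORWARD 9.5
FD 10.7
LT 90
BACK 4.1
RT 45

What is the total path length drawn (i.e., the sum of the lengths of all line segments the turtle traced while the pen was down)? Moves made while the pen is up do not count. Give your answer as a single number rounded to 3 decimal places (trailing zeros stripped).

Executing turtle program step by step:
Start: pos=(0,0), heading=0, pen down
RT 90: heading 0 -> 270
FD 3.2: (0,0) -> (0,-3.2) [heading=270, draw]
RT 90: heading 270 -> 180
PU: pen up
RT 45: heading 180 -> 135
RT 135: heading 135 -> 0
FD 2.2: (0,-3.2) -> (2.2,-3.2) [heading=0, move]
RT 90: heading 0 -> 270
RT 45: heading 270 -> 225
FD 5.2: (2.2,-3.2) -> (-1.477,-6.877) [heading=225, move]
FD 9.5: (-1.477,-6.877) -> (-8.194,-13.594) [heading=225, move]
FD 10.7: (-8.194,-13.594) -> (-15.761,-21.161) [heading=225, move]
LT 90: heading 225 -> 315
BK 4.1: (-15.761,-21.161) -> (-18.66,-18.261) [heading=315, move]
RT 45: heading 315 -> 270
Final: pos=(-18.66,-18.261), heading=270, 1 segment(s) drawn

Segment lengths:
  seg 1: (0,0) -> (0,-3.2), length = 3.2
Total = 3.2

Answer: 3.2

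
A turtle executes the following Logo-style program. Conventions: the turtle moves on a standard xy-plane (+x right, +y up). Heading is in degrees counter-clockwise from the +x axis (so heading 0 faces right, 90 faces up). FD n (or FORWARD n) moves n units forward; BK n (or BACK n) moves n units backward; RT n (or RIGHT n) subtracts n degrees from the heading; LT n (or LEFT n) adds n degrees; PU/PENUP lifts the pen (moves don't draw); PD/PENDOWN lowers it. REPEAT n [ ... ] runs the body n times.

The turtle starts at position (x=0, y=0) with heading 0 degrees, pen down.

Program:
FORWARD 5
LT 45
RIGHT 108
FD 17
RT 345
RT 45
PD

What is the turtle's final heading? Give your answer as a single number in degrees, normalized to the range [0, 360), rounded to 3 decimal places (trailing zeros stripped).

Executing turtle program step by step:
Start: pos=(0,0), heading=0, pen down
FD 5: (0,0) -> (5,0) [heading=0, draw]
LT 45: heading 0 -> 45
RT 108: heading 45 -> 297
FD 17: (5,0) -> (12.718,-15.147) [heading=297, draw]
RT 345: heading 297 -> 312
RT 45: heading 312 -> 267
PD: pen down
Final: pos=(12.718,-15.147), heading=267, 2 segment(s) drawn

Answer: 267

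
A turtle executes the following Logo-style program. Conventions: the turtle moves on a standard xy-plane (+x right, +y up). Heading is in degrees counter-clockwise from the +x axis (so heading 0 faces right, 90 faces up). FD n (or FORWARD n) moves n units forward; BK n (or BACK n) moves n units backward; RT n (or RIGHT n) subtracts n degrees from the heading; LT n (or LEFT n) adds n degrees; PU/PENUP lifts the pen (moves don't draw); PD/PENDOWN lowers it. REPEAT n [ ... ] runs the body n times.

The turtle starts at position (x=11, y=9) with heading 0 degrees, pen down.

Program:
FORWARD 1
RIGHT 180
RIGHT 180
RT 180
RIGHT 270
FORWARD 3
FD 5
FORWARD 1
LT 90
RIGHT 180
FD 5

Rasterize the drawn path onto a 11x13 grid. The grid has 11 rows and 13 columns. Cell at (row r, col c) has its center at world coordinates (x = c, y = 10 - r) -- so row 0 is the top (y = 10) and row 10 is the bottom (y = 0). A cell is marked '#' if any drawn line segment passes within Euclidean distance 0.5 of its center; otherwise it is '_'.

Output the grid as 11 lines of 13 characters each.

Answer: _____________
___________##
____________#
____________#
____________#
____________#
____________#
____________#
____________#
____________#
_______######

Derivation:
Segment 0: (11,9) -> (12,9)
Segment 1: (12,9) -> (12,6)
Segment 2: (12,6) -> (12,1)
Segment 3: (12,1) -> (12,0)
Segment 4: (12,0) -> (7,-0)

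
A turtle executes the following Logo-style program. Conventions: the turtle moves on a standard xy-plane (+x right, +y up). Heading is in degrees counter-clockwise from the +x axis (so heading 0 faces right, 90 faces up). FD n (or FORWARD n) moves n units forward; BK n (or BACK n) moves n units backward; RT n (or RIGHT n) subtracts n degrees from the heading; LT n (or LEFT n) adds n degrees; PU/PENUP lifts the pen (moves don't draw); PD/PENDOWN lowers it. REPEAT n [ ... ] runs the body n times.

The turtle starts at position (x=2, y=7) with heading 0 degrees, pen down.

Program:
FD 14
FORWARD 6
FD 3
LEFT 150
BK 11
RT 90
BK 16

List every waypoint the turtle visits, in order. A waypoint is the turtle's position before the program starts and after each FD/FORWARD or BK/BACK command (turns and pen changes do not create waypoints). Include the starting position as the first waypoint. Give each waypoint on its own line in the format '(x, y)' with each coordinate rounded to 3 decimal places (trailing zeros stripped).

Answer: (2, 7)
(16, 7)
(22, 7)
(25, 7)
(34.526, 1.5)
(26.526, -12.356)

Derivation:
Executing turtle program step by step:
Start: pos=(2,7), heading=0, pen down
FD 14: (2,7) -> (16,7) [heading=0, draw]
FD 6: (16,7) -> (22,7) [heading=0, draw]
FD 3: (22,7) -> (25,7) [heading=0, draw]
LT 150: heading 0 -> 150
BK 11: (25,7) -> (34.526,1.5) [heading=150, draw]
RT 90: heading 150 -> 60
BK 16: (34.526,1.5) -> (26.526,-12.356) [heading=60, draw]
Final: pos=(26.526,-12.356), heading=60, 5 segment(s) drawn
Waypoints (6 total):
(2, 7)
(16, 7)
(22, 7)
(25, 7)
(34.526, 1.5)
(26.526, -12.356)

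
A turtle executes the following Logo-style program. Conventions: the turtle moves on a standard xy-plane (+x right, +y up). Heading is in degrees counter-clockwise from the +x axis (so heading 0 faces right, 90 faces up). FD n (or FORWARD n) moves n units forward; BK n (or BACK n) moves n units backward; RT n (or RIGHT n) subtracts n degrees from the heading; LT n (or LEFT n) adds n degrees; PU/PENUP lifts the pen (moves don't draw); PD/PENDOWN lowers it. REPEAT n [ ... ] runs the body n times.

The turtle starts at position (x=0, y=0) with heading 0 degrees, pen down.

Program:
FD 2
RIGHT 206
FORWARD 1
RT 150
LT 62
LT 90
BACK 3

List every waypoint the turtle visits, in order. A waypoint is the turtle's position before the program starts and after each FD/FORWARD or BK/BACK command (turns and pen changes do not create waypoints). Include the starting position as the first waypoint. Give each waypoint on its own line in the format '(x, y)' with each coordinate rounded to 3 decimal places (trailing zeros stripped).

Executing turtle program step by step:
Start: pos=(0,0), heading=0, pen down
FD 2: (0,0) -> (2,0) [heading=0, draw]
RT 206: heading 0 -> 154
FD 1: (2,0) -> (1.101,0.438) [heading=154, draw]
RT 150: heading 154 -> 4
LT 62: heading 4 -> 66
LT 90: heading 66 -> 156
BK 3: (1.101,0.438) -> (3.842,-0.782) [heading=156, draw]
Final: pos=(3.842,-0.782), heading=156, 3 segment(s) drawn
Waypoints (4 total):
(0, 0)
(2, 0)
(1.101, 0.438)
(3.842, -0.782)

Answer: (0, 0)
(2, 0)
(1.101, 0.438)
(3.842, -0.782)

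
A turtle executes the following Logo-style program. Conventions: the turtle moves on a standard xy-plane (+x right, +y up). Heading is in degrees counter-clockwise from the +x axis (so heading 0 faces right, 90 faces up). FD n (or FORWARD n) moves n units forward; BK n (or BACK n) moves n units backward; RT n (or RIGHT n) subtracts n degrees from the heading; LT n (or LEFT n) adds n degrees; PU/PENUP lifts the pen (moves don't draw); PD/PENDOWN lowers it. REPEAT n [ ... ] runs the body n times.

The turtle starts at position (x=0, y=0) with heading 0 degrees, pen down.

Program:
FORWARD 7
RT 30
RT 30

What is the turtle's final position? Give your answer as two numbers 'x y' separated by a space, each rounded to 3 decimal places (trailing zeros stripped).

Executing turtle program step by step:
Start: pos=(0,0), heading=0, pen down
FD 7: (0,0) -> (7,0) [heading=0, draw]
RT 30: heading 0 -> 330
RT 30: heading 330 -> 300
Final: pos=(7,0), heading=300, 1 segment(s) drawn

Answer: 7 0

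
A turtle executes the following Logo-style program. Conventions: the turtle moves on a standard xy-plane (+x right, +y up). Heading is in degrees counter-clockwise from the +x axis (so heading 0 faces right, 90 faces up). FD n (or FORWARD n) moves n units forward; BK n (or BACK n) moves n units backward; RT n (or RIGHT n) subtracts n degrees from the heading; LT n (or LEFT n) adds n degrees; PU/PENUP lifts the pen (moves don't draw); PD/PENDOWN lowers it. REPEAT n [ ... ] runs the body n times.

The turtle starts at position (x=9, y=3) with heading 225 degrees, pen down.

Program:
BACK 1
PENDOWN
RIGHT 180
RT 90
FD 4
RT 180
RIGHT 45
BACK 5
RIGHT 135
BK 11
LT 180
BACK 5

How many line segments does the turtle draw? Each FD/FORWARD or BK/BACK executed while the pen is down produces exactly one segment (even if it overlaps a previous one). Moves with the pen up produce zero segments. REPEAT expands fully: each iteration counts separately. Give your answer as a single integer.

Answer: 5

Derivation:
Executing turtle program step by step:
Start: pos=(9,3), heading=225, pen down
BK 1: (9,3) -> (9.707,3.707) [heading=225, draw]
PD: pen down
RT 180: heading 225 -> 45
RT 90: heading 45 -> 315
FD 4: (9.707,3.707) -> (12.536,0.879) [heading=315, draw]
RT 180: heading 315 -> 135
RT 45: heading 135 -> 90
BK 5: (12.536,0.879) -> (12.536,-4.121) [heading=90, draw]
RT 135: heading 90 -> 315
BK 11: (12.536,-4.121) -> (4.757,3.657) [heading=315, draw]
LT 180: heading 315 -> 135
BK 5: (4.757,3.657) -> (8.293,0.121) [heading=135, draw]
Final: pos=(8.293,0.121), heading=135, 5 segment(s) drawn
Segments drawn: 5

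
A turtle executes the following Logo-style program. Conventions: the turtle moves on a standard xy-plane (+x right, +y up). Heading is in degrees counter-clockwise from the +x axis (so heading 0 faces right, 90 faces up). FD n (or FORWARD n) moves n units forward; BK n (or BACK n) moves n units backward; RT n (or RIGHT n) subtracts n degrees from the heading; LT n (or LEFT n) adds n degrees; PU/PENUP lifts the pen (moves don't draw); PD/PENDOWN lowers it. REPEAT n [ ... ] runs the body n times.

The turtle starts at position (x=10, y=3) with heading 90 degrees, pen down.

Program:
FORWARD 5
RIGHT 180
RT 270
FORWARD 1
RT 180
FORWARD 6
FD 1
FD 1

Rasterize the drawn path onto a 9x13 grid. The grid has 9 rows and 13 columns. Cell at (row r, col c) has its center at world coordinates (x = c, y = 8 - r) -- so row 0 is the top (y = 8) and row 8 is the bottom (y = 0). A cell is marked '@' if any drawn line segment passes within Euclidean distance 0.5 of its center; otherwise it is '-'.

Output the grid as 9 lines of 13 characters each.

Answer: ---@@@@@@@@@-
----------@--
----------@--
----------@--
----------@--
----------@--
-------------
-------------
-------------

Derivation:
Segment 0: (10,3) -> (10,8)
Segment 1: (10,8) -> (11,8)
Segment 2: (11,8) -> (5,8)
Segment 3: (5,8) -> (4,8)
Segment 4: (4,8) -> (3,8)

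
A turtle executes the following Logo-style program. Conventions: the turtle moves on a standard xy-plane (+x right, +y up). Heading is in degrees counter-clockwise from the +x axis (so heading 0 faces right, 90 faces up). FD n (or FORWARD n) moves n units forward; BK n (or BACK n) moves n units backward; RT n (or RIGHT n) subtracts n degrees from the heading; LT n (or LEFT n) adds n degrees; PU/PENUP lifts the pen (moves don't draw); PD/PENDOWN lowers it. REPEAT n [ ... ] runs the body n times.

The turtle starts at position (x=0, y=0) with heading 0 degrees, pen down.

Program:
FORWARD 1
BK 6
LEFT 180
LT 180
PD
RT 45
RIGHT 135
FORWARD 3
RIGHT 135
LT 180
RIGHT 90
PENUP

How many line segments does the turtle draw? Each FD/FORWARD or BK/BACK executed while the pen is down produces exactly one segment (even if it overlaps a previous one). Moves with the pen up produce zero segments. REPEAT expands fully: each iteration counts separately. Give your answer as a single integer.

Answer: 3

Derivation:
Executing turtle program step by step:
Start: pos=(0,0), heading=0, pen down
FD 1: (0,0) -> (1,0) [heading=0, draw]
BK 6: (1,0) -> (-5,0) [heading=0, draw]
LT 180: heading 0 -> 180
LT 180: heading 180 -> 0
PD: pen down
RT 45: heading 0 -> 315
RT 135: heading 315 -> 180
FD 3: (-5,0) -> (-8,0) [heading=180, draw]
RT 135: heading 180 -> 45
LT 180: heading 45 -> 225
RT 90: heading 225 -> 135
PU: pen up
Final: pos=(-8,0), heading=135, 3 segment(s) drawn
Segments drawn: 3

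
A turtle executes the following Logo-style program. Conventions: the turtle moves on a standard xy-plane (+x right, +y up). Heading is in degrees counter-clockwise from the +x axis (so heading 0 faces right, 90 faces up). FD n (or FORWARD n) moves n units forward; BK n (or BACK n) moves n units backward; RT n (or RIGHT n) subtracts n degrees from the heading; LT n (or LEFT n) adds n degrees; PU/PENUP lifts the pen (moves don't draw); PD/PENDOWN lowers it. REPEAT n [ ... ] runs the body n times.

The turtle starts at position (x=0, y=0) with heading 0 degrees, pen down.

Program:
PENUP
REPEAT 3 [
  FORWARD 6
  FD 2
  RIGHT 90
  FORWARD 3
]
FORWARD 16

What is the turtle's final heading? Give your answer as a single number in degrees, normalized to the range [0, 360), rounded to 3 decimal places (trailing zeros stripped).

Executing turtle program step by step:
Start: pos=(0,0), heading=0, pen down
PU: pen up
REPEAT 3 [
  -- iteration 1/3 --
  FD 6: (0,0) -> (6,0) [heading=0, move]
  FD 2: (6,0) -> (8,0) [heading=0, move]
  RT 90: heading 0 -> 270
  FD 3: (8,0) -> (8,-3) [heading=270, move]
  -- iteration 2/3 --
  FD 6: (8,-3) -> (8,-9) [heading=270, move]
  FD 2: (8,-9) -> (8,-11) [heading=270, move]
  RT 90: heading 270 -> 180
  FD 3: (8,-11) -> (5,-11) [heading=180, move]
  -- iteration 3/3 --
  FD 6: (5,-11) -> (-1,-11) [heading=180, move]
  FD 2: (-1,-11) -> (-3,-11) [heading=180, move]
  RT 90: heading 180 -> 90
  FD 3: (-3,-11) -> (-3,-8) [heading=90, move]
]
FD 16: (-3,-8) -> (-3,8) [heading=90, move]
Final: pos=(-3,8), heading=90, 0 segment(s) drawn

Answer: 90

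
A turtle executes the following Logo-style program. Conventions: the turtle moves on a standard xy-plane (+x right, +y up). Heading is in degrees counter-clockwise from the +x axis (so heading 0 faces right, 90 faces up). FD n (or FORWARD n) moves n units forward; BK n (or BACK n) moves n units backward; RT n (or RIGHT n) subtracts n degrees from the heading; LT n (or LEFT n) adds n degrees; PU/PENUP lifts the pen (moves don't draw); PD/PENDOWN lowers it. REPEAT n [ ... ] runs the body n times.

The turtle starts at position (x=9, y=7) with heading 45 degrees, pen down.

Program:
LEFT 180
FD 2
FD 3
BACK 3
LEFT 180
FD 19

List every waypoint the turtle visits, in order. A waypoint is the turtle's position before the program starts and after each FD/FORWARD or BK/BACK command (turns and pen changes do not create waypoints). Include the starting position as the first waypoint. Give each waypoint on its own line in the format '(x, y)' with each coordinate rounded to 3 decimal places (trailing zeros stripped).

Answer: (9, 7)
(7.586, 5.586)
(5.464, 3.464)
(7.586, 5.586)
(21.021, 19.021)

Derivation:
Executing turtle program step by step:
Start: pos=(9,7), heading=45, pen down
LT 180: heading 45 -> 225
FD 2: (9,7) -> (7.586,5.586) [heading=225, draw]
FD 3: (7.586,5.586) -> (5.464,3.464) [heading=225, draw]
BK 3: (5.464,3.464) -> (7.586,5.586) [heading=225, draw]
LT 180: heading 225 -> 45
FD 19: (7.586,5.586) -> (21.021,19.021) [heading=45, draw]
Final: pos=(21.021,19.021), heading=45, 4 segment(s) drawn
Waypoints (5 total):
(9, 7)
(7.586, 5.586)
(5.464, 3.464)
(7.586, 5.586)
(21.021, 19.021)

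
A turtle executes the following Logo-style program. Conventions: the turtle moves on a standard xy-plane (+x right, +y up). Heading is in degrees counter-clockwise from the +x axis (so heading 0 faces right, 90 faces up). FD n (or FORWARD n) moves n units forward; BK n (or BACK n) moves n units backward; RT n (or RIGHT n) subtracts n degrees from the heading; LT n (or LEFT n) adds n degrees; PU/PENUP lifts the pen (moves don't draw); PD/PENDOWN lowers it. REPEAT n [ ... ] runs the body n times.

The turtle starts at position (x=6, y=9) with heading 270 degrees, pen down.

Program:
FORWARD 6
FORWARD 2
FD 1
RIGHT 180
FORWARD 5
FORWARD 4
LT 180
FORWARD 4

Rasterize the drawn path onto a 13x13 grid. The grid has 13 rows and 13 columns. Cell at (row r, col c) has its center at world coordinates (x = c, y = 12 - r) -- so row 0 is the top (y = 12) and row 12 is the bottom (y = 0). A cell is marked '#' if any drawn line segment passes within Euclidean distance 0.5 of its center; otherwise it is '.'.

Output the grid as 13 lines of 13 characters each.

Answer: .............
.............
.............
......#......
......#......
......#......
......#......
......#......
......#......
......#......
......#......
......#......
......#......

Derivation:
Segment 0: (6,9) -> (6,3)
Segment 1: (6,3) -> (6,1)
Segment 2: (6,1) -> (6,0)
Segment 3: (6,0) -> (6,5)
Segment 4: (6,5) -> (6,9)
Segment 5: (6,9) -> (6,5)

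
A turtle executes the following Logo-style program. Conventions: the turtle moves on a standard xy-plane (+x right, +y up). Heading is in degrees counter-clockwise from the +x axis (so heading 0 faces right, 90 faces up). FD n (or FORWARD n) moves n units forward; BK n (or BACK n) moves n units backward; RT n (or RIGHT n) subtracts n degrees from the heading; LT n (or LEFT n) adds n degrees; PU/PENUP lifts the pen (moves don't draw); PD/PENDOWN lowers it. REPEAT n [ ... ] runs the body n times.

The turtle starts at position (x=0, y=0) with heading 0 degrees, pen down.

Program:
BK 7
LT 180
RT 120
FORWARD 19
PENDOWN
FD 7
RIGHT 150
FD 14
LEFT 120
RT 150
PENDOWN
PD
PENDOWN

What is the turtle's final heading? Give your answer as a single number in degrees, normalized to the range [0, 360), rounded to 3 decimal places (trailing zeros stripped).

Executing turtle program step by step:
Start: pos=(0,0), heading=0, pen down
BK 7: (0,0) -> (-7,0) [heading=0, draw]
LT 180: heading 0 -> 180
RT 120: heading 180 -> 60
FD 19: (-7,0) -> (2.5,16.454) [heading=60, draw]
PD: pen down
FD 7: (2.5,16.454) -> (6,22.517) [heading=60, draw]
RT 150: heading 60 -> 270
FD 14: (6,22.517) -> (6,8.517) [heading=270, draw]
LT 120: heading 270 -> 30
RT 150: heading 30 -> 240
PD: pen down
PD: pen down
PD: pen down
Final: pos=(6,8.517), heading=240, 4 segment(s) drawn

Answer: 240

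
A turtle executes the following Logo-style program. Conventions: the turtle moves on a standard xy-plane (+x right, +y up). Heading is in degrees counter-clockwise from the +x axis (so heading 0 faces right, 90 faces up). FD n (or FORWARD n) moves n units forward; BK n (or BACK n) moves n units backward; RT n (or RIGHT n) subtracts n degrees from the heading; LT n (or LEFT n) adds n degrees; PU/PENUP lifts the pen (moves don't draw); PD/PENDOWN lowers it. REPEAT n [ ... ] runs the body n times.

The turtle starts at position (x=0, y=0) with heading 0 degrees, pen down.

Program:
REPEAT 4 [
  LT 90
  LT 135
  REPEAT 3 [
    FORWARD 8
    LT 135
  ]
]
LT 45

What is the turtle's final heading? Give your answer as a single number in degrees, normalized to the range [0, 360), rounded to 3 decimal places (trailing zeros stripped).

Answer: 45

Derivation:
Executing turtle program step by step:
Start: pos=(0,0), heading=0, pen down
REPEAT 4 [
  -- iteration 1/4 --
  LT 90: heading 0 -> 90
  LT 135: heading 90 -> 225
  REPEAT 3 [
    -- iteration 1/3 --
    FD 8: (0,0) -> (-5.657,-5.657) [heading=225, draw]
    LT 135: heading 225 -> 0
    -- iteration 2/3 --
    FD 8: (-5.657,-5.657) -> (2.343,-5.657) [heading=0, draw]
    LT 135: heading 0 -> 135
    -- iteration 3/3 --
    FD 8: (2.343,-5.657) -> (-3.314,0) [heading=135, draw]
    LT 135: heading 135 -> 270
  ]
  -- iteration 2/4 --
  LT 90: heading 270 -> 0
  LT 135: heading 0 -> 135
  REPEAT 3 [
    -- iteration 1/3 --
    FD 8: (-3.314,0) -> (-8.971,5.657) [heading=135, draw]
    LT 135: heading 135 -> 270
    -- iteration 2/3 --
    FD 8: (-8.971,5.657) -> (-8.971,-2.343) [heading=270, draw]
    LT 135: heading 270 -> 45
    -- iteration 3/3 --
    FD 8: (-8.971,-2.343) -> (-3.314,3.314) [heading=45, draw]
    LT 135: heading 45 -> 180
  ]
  -- iteration 3/4 --
  LT 90: heading 180 -> 270
  LT 135: heading 270 -> 45
  REPEAT 3 [
    -- iteration 1/3 --
    FD 8: (-3.314,3.314) -> (2.343,8.971) [heading=45, draw]
    LT 135: heading 45 -> 180
    -- iteration 2/3 --
    FD 8: (2.343,8.971) -> (-5.657,8.971) [heading=180, draw]
    LT 135: heading 180 -> 315
    -- iteration 3/3 --
    FD 8: (-5.657,8.971) -> (0,3.314) [heading=315, draw]
    LT 135: heading 315 -> 90
  ]
  -- iteration 4/4 --
  LT 90: heading 90 -> 180
  LT 135: heading 180 -> 315
  REPEAT 3 [
    -- iteration 1/3 --
    FD 8: (0,3.314) -> (5.657,-2.343) [heading=315, draw]
    LT 135: heading 315 -> 90
    -- iteration 2/3 --
    FD 8: (5.657,-2.343) -> (5.657,5.657) [heading=90, draw]
    LT 135: heading 90 -> 225
    -- iteration 3/3 --
    FD 8: (5.657,5.657) -> (0,0) [heading=225, draw]
    LT 135: heading 225 -> 0
  ]
]
LT 45: heading 0 -> 45
Final: pos=(0,0), heading=45, 12 segment(s) drawn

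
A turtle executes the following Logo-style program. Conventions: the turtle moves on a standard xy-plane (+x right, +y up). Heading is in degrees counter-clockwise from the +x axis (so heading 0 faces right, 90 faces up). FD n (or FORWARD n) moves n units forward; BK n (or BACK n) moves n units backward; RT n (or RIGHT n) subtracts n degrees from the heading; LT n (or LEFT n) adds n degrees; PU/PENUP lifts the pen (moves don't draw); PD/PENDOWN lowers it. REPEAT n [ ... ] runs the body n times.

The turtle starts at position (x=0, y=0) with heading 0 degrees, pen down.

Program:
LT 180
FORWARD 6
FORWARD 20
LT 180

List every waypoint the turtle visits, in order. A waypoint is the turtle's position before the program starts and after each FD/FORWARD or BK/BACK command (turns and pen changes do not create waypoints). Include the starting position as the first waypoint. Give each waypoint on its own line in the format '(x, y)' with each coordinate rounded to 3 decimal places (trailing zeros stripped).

Executing turtle program step by step:
Start: pos=(0,0), heading=0, pen down
LT 180: heading 0 -> 180
FD 6: (0,0) -> (-6,0) [heading=180, draw]
FD 20: (-6,0) -> (-26,0) [heading=180, draw]
LT 180: heading 180 -> 0
Final: pos=(-26,0), heading=0, 2 segment(s) drawn
Waypoints (3 total):
(0, 0)
(-6, 0)
(-26, 0)

Answer: (0, 0)
(-6, 0)
(-26, 0)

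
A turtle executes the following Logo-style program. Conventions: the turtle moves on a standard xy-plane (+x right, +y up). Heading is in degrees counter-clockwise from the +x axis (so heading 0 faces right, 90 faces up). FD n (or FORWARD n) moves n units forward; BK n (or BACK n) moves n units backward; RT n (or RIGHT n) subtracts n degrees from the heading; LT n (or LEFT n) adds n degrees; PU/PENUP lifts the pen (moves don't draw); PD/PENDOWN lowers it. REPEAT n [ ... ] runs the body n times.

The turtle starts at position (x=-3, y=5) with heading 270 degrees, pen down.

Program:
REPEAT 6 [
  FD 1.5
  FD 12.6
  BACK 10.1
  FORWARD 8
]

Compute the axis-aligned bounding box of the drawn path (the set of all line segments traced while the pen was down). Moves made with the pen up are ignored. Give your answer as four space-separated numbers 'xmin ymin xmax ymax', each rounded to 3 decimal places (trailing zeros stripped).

Executing turtle program step by step:
Start: pos=(-3,5), heading=270, pen down
REPEAT 6 [
  -- iteration 1/6 --
  FD 1.5: (-3,5) -> (-3,3.5) [heading=270, draw]
  FD 12.6: (-3,3.5) -> (-3,-9.1) [heading=270, draw]
  BK 10.1: (-3,-9.1) -> (-3,1) [heading=270, draw]
  FD 8: (-3,1) -> (-3,-7) [heading=270, draw]
  -- iteration 2/6 --
  FD 1.5: (-3,-7) -> (-3,-8.5) [heading=270, draw]
  FD 12.6: (-3,-8.5) -> (-3,-21.1) [heading=270, draw]
  BK 10.1: (-3,-21.1) -> (-3,-11) [heading=270, draw]
  FD 8: (-3,-11) -> (-3,-19) [heading=270, draw]
  -- iteration 3/6 --
  FD 1.5: (-3,-19) -> (-3,-20.5) [heading=270, draw]
  FD 12.6: (-3,-20.5) -> (-3,-33.1) [heading=270, draw]
  BK 10.1: (-3,-33.1) -> (-3,-23) [heading=270, draw]
  FD 8: (-3,-23) -> (-3,-31) [heading=270, draw]
  -- iteration 4/6 --
  FD 1.5: (-3,-31) -> (-3,-32.5) [heading=270, draw]
  FD 12.6: (-3,-32.5) -> (-3,-45.1) [heading=270, draw]
  BK 10.1: (-3,-45.1) -> (-3,-35) [heading=270, draw]
  FD 8: (-3,-35) -> (-3,-43) [heading=270, draw]
  -- iteration 5/6 --
  FD 1.5: (-3,-43) -> (-3,-44.5) [heading=270, draw]
  FD 12.6: (-3,-44.5) -> (-3,-57.1) [heading=270, draw]
  BK 10.1: (-3,-57.1) -> (-3,-47) [heading=270, draw]
  FD 8: (-3,-47) -> (-3,-55) [heading=270, draw]
  -- iteration 6/6 --
  FD 1.5: (-3,-55) -> (-3,-56.5) [heading=270, draw]
  FD 12.6: (-3,-56.5) -> (-3,-69.1) [heading=270, draw]
  BK 10.1: (-3,-69.1) -> (-3,-59) [heading=270, draw]
  FD 8: (-3,-59) -> (-3,-67) [heading=270, draw]
]
Final: pos=(-3,-67), heading=270, 24 segment(s) drawn

Segment endpoints: x in {-3, -3, -3, -3, -3, -3, -3, -3, -3, -3, -3, -3, -3, -3, -3, -3, -3, -3, -3, -3}, y in {-69.1, -67, -59, -57.1, -56.5, -55, -47, -45.1, -44.5, -43, -35, -33.1, -32.5, -31, -23, -21.1, -20.5, -19, -11, -9.1, -8.5, -7, 1, 3.5, 5}
xmin=-3, ymin=-69.1, xmax=-3, ymax=5

Answer: -3 -69.1 -3 5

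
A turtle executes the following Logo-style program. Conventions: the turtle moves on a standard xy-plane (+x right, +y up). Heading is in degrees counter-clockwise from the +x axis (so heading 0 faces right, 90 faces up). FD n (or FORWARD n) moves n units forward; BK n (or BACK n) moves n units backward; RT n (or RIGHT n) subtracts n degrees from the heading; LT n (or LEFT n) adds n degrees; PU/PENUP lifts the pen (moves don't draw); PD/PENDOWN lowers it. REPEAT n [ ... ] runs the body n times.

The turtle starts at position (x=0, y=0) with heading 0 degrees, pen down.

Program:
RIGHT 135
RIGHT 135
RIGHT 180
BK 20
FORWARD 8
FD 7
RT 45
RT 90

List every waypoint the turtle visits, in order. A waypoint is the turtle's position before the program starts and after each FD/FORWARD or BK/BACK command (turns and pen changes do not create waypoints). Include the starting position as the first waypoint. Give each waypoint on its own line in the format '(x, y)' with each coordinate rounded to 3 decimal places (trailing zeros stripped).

Answer: (0, 0)
(0, 20)
(0, 12)
(0, 5)

Derivation:
Executing turtle program step by step:
Start: pos=(0,0), heading=0, pen down
RT 135: heading 0 -> 225
RT 135: heading 225 -> 90
RT 180: heading 90 -> 270
BK 20: (0,0) -> (0,20) [heading=270, draw]
FD 8: (0,20) -> (0,12) [heading=270, draw]
FD 7: (0,12) -> (0,5) [heading=270, draw]
RT 45: heading 270 -> 225
RT 90: heading 225 -> 135
Final: pos=(0,5), heading=135, 3 segment(s) drawn
Waypoints (4 total):
(0, 0)
(0, 20)
(0, 12)
(0, 5)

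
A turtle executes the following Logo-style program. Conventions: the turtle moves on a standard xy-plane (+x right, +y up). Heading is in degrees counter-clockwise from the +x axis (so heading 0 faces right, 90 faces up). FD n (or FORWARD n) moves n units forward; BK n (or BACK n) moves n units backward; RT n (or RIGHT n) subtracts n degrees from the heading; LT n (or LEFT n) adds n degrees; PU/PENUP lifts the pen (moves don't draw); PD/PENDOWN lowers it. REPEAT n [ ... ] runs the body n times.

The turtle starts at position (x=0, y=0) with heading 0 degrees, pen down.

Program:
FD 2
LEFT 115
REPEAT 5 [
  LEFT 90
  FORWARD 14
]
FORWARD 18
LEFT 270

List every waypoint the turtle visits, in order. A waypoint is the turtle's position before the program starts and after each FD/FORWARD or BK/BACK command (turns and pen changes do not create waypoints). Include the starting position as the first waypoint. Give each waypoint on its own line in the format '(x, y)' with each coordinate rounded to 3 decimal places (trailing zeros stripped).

Executing turtle program step by step:
Start: pos=(0,0), heading=0, pen down
FD 2: (0,0) -> (2,0) [heading=0, draw]
LT 115: heading 0 -> 115
REPEAT 5 [
  -- iteration 1/5 --
  LT 90: heading 115 -> 205
  FD 14: (2,0) -> (-10.688,-5.917) [heading=205, draw]
  -- iteration 2/5 --
  LT 90: heading 205 -> 295
  FD 14: (-10.688,-5.917) -> (-4.772,-18.605) [heading=295, draw]
  -- iteration 3/5 --
  LT 90: heading 295 -> 25
  FD 14: (-4.772,-18.605) -> (7.917,-12.688) [heading=25, draw]
  -- iteration 4/5 --
  LT 90: heading 25 -> 115
  FD 14: (7.917,-12.688) -> (2,0) [heading=115, draw]
  -- iteration 5/5 --
  LT 90: heading 115 -> 205
  FD 14: (2,0) -> (-10.688,-5.917) [heading=205, draw]
]
FD 18: (-10.688,-5.917) -> (-27.002,-13.524) [heading=205, draw]
LT 270: heading 205 -> 115
Final: pos=(-27.002,-13.524), heading=115, 7 segment(s) drawn
Waypoints (8 total):
(0, 0)
(2, 0)
(-10.688, -5.917)
(-4.772, -18.605)
(7.917, -12.688)
(2, 0)
(-10.688, -5.917)
(-27.002, -13.524)

Answer: (0, 0)
(2, 0)
(-10.688, -5.917)
(-4.772, -18.605)
(7.917, -12.688)
(2, 0)
(-10.688, -5.917)
(-27.002, -13.524)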